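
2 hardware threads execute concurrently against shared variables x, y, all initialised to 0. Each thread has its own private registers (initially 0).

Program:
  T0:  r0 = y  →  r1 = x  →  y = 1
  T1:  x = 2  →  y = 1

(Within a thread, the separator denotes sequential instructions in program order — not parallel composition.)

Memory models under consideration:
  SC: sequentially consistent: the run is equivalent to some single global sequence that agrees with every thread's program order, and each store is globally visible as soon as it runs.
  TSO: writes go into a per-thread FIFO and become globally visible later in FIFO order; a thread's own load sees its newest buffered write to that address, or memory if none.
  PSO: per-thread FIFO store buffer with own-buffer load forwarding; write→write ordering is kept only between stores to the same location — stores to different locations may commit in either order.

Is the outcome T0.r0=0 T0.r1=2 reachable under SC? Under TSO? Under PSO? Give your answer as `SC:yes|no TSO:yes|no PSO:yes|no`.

SC:yes TSO:yes PSO:yes

outcome vector order: (T0.r0,T0.r1)
SC (3): (0,0); (0,2); (1,2)
TSO (3): (0,0); (0,2); (1,2)
PSO (4): (0,0); (0,2); (1,0); (1,2)
target (0,2) ∈ {SC,TSO,PSO}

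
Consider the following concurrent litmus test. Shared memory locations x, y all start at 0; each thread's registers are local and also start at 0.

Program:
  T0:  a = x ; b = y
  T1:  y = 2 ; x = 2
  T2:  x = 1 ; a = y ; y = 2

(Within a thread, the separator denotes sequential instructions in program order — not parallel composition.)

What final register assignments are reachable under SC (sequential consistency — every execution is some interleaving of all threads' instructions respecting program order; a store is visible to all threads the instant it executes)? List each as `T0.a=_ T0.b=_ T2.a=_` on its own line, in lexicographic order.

outcome vector order: (T0.a,T0.b,T2.a)
|SC outcomes| = 10

T0.a=0 T0.b=0 T2.a=0
T0.a=0 T0.b=0 T2.a=2
T0.a=0 T0.b=2 T2.a=0
T0.a=0 T0.b=2 T2.a=2
T0.a=1 T0.b=0 T2.a=0
T0.a=1 T0.b=0 T2.a=2
T0.a=1 T0.b=2 T2.a=0
T0.a=1 T0.b=2 T2.a=2
T0.a=2 T0.b=2 T2.a=0
T0.a=2 T0.b=2 T2.a=2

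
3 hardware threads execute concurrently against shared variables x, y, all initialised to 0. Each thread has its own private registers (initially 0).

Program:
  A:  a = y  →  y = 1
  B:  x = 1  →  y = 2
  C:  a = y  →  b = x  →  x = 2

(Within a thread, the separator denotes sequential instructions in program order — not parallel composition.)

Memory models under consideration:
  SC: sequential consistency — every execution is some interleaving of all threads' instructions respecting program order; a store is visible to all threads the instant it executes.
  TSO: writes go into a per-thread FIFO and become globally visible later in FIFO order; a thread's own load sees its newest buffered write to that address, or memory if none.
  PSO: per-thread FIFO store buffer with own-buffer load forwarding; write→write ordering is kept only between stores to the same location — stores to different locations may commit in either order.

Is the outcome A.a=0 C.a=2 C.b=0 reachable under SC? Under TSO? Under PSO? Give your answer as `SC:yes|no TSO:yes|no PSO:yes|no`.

SC:no TSO:no PSO:yes

outcome vector order: (A.a,C.a,C.b)
[SC] allowed = {(0,0,0) (0,0,1) (0,1,0) (0,1,1) (0,2,1) (2,0,0) (2,0,1) (2,1,1) (2,2,1)}
[TSO] allowed = {(0,0,0) (0,0,1) (0,1,0) (0,1,1) (0,2,1) (2,0,0) (2,0,1) (2,1,1) (2,2,1)}
[PSO] allowed = {(0,0,0) (0,0,1) (0,1,0) (0,1,1) (0,2,0) (0,2,1) (2,0,0) (2,0,1) (2,1,0) (2,1,1) (2,2,0) (2,2,1)}
target (0,2,0) ∈ {PSO}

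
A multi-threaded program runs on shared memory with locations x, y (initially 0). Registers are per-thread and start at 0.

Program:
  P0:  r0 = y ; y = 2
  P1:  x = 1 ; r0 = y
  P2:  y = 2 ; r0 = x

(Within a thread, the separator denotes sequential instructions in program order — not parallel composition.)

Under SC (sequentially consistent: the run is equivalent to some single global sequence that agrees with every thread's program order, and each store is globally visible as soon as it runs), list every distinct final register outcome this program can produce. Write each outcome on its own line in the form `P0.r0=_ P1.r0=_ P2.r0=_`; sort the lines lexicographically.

P0.r0=0 P1.r0=0 P2.r0=1
P0.r0=0 P1.r0=2 P2.r0=0
P0.r0=0 P1.r0=2 P2.r0=1
P0.r0=2 P1.r0=0 P2.r0=1
P0.r0=2 P1.r0=2 P2.r0=0
P0.r0=2 P1.r0=2 P2.r0=1

outcome vector order: (P0.r0,P1.r0,P2.r0)
|SC outcomes| = 6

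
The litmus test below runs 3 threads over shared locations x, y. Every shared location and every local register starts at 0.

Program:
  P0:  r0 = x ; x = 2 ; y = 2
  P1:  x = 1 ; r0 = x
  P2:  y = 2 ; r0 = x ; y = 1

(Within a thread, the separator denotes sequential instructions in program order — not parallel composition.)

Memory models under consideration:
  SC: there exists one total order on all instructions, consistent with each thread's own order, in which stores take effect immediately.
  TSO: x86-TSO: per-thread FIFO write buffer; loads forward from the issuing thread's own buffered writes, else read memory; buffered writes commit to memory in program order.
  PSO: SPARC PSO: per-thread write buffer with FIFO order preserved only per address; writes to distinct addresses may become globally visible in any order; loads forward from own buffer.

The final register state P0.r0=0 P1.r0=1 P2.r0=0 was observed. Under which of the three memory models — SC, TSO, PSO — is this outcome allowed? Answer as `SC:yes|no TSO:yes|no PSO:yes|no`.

SC:yes TSO:yes PSO:yes

outcome vector order: (P0.r0,P1.r0,P2.r0)
SC: 12 outcomes — {010 011 012 020 021 022 110 111 112 120 121 122}
TSO: 12 outcomes — {010 011 012 020 021 022 110 111 112 120 121 122}
PSO: 12 outcomes — {010 011 012 020 021 022 110 111 112 120 121 122}
target 010 ∈ {SC,TSO,PSO}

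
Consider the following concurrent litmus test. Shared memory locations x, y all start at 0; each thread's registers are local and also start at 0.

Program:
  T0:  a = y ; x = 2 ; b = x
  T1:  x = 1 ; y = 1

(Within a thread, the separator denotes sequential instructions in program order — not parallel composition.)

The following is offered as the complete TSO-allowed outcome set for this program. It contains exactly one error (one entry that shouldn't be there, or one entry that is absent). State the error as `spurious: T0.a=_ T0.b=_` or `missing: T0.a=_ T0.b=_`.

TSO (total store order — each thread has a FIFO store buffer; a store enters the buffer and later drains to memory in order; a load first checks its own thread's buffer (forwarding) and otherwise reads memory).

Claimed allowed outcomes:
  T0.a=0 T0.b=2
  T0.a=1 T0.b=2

missing: T0.a=0 T0.b=1

outcome vector order: (T0.a,T0.b)
TSO (3): 0/1, 0/2, 1/2
TSO∖claimed = {0/1}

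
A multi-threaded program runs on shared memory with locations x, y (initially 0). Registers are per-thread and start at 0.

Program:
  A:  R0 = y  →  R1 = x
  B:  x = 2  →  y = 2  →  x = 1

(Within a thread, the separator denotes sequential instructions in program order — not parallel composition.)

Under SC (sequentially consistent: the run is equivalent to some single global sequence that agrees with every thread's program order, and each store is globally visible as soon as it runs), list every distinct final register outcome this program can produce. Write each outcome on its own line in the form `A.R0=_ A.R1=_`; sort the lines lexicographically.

A.R0=0 A.R1=0
A.R0=0 A.R1=1
A.R0=0 A.R1=2
A.R0=2 A.R1=1
A.R0=2 A.R1=2

outcome vector order: (A.R0,A.R1)
|SC outcomes| = 5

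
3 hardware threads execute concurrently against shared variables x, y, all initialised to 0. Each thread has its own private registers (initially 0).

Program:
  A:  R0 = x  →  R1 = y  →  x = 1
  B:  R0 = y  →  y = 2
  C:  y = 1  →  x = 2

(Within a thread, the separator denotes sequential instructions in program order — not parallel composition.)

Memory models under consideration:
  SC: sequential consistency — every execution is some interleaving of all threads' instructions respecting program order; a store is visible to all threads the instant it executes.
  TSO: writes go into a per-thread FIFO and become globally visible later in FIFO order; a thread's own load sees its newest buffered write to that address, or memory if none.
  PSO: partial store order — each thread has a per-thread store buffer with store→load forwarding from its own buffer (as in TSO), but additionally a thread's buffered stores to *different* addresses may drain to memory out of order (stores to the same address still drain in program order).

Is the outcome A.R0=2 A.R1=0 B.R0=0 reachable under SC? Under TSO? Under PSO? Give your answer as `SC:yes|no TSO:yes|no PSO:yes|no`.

outcome vector order: (A.R0,A.R1,B.R0)
SC: 10 outcomes — {0/0/0; 0/0/1; 0/1/0; 0/1/1; 0/2/0; 0/2/1; 2/1/0; 2/1/1; 2/2/0; 2/2/1}
TSO: 10 outcomes — {0/0/0; 0/0/1; 0/1/0; 0/1/1; 0/2/0; 0/2/1; 2/1/0; 2/1/1; 2/2/0; 2/2/1}
PSO: 12 outcomes — {0/0/0; 0/0/1; 0/1/0; 0/1/1; 0/2/0; 0/2/1; 2/0/0; 2/0/1; 2/1/0; 2/1/1; 2/2/0; 2/2/1}
target 2/0/0 ∈ {PSO}

SC:no TSO:no PSO:yes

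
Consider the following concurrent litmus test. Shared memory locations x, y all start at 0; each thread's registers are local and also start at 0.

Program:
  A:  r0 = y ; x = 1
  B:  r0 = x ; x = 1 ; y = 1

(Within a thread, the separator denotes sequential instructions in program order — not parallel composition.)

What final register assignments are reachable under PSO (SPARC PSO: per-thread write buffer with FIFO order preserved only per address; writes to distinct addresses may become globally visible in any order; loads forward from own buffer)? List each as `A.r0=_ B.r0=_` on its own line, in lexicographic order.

outcome vector order: (A.r0,B.r0)
|PSO outcomes| = 3

A.r0=0 B.r0=0
A.r0=0 B.r0=1
A.r0=1 B.r0=0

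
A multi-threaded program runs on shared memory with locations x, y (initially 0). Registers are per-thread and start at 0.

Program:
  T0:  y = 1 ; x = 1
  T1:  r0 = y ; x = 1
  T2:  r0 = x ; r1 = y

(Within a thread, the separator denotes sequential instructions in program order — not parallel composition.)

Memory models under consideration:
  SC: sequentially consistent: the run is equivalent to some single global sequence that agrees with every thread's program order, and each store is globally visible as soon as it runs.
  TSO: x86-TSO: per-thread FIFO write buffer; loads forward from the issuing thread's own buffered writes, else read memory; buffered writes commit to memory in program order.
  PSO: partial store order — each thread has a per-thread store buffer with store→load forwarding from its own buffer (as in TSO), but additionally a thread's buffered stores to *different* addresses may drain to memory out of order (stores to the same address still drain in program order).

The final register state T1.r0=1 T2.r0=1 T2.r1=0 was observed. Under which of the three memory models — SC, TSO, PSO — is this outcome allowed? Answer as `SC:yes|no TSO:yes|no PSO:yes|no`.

outcome vector order: (T1.r0,T2.r0,T2.r1)
SC (7): <0 0 0>, <0 0 1>, <0 1 0>, <0 1 1>, <1 0 0>, <1 0 1>, <1 1 1>
TSO (7): <0 0 0>, <0 0 1>, <0 1 0>, <0 1 1>, <1 0 0>, <1 0 1>, <1 1 1>
PSO (8): <0 0 0>, <0 0 1>, <0 1 0>, <0 1 1>, <1 0 0>, <1 0 1>, <1 1 0>, <1 1 1>
target <1 1 0> ∈ {PSO}

SC:no TSO:no PSO:yes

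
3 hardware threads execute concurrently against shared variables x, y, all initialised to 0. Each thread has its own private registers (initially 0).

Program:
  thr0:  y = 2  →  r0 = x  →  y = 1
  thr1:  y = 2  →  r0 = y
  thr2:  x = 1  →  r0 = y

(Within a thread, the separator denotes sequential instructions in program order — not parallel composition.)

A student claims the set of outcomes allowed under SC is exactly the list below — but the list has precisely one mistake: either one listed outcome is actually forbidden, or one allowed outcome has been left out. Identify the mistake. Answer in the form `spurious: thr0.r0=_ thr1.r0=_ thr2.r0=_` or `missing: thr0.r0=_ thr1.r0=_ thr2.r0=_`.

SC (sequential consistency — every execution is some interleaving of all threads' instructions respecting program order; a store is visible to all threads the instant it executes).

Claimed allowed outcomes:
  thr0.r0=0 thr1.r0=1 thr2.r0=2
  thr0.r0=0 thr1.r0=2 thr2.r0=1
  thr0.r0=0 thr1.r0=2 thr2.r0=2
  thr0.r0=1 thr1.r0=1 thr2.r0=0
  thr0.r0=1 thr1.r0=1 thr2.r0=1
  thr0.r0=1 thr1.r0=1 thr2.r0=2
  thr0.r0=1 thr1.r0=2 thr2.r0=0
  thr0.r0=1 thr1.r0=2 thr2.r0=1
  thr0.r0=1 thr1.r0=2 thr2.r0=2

outcome vector order: (thr0.r0,thr1.r0,thr2.r0)
SC (10): 0/1/1, 0/1/2, 0/2/1, 0/2/2, 1/1/0, 1/1/1, 1/1/2, 1/2/0, 1/2/1, 1/2/2
SC∖claimed = {0/1/1}

missing: thr0.r0=0 thr1.r0=1 thr2.r0=1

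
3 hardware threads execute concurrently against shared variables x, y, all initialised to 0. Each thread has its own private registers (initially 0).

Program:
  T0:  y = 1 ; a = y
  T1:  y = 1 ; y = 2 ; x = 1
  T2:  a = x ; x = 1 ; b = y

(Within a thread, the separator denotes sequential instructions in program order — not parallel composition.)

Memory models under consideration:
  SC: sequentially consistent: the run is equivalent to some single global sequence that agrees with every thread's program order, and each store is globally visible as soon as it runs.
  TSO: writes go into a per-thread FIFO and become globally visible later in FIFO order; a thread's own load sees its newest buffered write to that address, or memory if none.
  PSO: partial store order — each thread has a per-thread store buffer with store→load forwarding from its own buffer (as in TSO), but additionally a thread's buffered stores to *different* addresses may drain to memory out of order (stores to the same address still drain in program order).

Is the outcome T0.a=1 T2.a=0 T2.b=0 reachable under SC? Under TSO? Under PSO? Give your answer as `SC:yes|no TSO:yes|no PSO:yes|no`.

outcome vector order: (T0.a,T2.a,T2.b)
under SC → <1 0 0>, <1 0 1>, <1 0 2>, <1 1 1>, <1 1 2>, <2 0 0>, <2 0 1>, <2 0 2>, <2 1 2>
under TSO → <1 0 0>, <1 0 1>, <1 0 2>, <1 1 1>, <1 1 2>, <2 0 0>, <2 0 1>, <2 0 2>, <2 1 2>
under PSO → <1 0 0>, <1 0 1>, <1 0 2>, <1 1 0>, <1 1 1>, <1 1 2>, <2 0 0>, <2 0 1>, <2 0 2>, <2 1 0>, <2 1 1>, <2 1 2>
target <1 0 0> ∈ {SC,TSO,PSO}

SC:yes TSO:yes PSO:yes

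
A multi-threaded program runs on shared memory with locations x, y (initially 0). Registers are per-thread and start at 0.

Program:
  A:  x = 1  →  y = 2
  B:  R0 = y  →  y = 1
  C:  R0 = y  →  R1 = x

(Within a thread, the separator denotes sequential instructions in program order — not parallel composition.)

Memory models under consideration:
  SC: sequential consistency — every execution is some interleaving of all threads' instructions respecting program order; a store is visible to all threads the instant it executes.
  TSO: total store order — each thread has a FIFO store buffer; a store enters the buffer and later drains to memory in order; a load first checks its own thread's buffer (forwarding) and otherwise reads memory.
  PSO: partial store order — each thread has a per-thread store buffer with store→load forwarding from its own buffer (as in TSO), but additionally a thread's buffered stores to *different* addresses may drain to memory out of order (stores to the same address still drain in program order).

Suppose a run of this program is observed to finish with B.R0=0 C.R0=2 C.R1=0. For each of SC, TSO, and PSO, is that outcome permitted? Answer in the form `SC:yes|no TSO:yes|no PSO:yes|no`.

SC:no TSO:no PSO:yes

outcome vector order: (B.R0,C.R0,C.R1)
under SC → 0/0/0, 0/0/1, 0/1/0, 0/1/1, 0/2/1, 2/0/0, 2/0/1, 2/1/1, 2/2/1
under TSO → 0/0/0, 0/0/1, 0/1/0, 0/1/1, 0/2/1, 2/0/0, 2/0/1, 2/1/1, 2/2/1
under PSO → 0/0/0, 0/0/1, 0/1/0, 0/1/1, 0/2/0, 0/2/1, 2/0/0, 2/0/1, 2/1/0, 2/1/1, 2/2/0, 2/2/1
target 0/2/0 ∈ {PSO}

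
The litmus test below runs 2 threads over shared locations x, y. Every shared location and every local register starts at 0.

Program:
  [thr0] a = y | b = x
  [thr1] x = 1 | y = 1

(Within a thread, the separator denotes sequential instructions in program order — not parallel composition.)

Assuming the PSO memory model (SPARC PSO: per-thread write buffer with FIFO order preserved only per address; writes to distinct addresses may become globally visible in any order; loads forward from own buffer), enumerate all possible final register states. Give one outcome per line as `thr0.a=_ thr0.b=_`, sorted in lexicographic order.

outcome vector order: (thr0.a,thr0.b)
|PSO outcomes| = 4

thr0.a=0 thr0.b=0
thr0.a=0 thr0.b=1
thr0.a=1 thr0.b=0
thr0.a=1 thr0.b=1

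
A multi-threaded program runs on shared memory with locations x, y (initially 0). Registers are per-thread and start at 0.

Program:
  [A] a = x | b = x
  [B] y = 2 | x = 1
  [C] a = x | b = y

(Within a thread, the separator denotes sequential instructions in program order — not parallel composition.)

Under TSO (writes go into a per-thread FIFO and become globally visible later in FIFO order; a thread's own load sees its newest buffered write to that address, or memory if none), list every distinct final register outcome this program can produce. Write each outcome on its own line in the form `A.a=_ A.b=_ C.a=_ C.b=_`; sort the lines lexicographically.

outcome vector order: (A.a,A.b,C.a,C.b)
|TSO outcomes| = 9

A.a=0 A.b=0 C.a=0 C.b=0
A.a=0 A.b=0 C.a=0 C.b=2
A.a=0 A.b=0 C.a=1 C.b=2
A.a=0 A.b=1 C.a=0 C.b=0
A.a=0 A.b=1 C.a=0 C.b=2
A.a=0 A.b=1 C.a=1 C.b=2
A.a=1 A.b=1 C.a=0 C.b=0
A.a=1 A.b=1 C.a=0 C.b=2
A.a=1 A.b=1 C.a=1 C.b=2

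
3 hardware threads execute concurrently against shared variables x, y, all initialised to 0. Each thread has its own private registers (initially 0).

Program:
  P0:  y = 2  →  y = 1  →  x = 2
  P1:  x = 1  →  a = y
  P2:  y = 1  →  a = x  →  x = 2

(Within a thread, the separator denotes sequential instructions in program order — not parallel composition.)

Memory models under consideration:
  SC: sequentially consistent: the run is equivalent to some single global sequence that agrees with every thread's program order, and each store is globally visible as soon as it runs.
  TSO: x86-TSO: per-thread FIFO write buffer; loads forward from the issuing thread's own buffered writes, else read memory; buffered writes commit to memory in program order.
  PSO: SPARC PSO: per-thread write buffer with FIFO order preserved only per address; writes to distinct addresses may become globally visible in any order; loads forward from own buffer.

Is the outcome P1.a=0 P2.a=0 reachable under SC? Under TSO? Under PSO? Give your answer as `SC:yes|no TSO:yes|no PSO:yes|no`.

SC:no TSO:yes PSO:yes

outcome vector order: (P1.a,P2.a)
SC: 8 outcomes — {(0,1); (0,2); (1,0); (1,1); (1,2); (2,0); (2,1); (2,2)}
TSO: 9 outcomes — {(0,0); (0,1); (0,2); (1,0); (1,1); (1,2); (2,0); (2,1); (2,2)}
PSO: 9 outcomes — {(0,0); (0,1); (0,2); (1,0); (1,1); (1,2); (2,0); (2,1); (2,2)}
target (0,0) ∈ {TSO,PSO}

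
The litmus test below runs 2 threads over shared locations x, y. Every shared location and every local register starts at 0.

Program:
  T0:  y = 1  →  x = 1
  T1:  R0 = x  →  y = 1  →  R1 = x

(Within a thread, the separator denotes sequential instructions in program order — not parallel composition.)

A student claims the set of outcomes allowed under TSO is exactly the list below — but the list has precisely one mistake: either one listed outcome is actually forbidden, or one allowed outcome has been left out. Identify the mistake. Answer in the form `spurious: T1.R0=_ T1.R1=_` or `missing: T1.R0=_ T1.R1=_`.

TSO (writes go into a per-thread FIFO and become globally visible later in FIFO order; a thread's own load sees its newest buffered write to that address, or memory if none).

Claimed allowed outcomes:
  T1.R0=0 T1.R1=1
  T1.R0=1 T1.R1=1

missing: T1.R0=0 T1.R1=0

outcome vector order: (T1.R0,T1.R1)
under TSO → <0 0>, <0 1>, <1 1>
TSO∖claimed = {<0 0>}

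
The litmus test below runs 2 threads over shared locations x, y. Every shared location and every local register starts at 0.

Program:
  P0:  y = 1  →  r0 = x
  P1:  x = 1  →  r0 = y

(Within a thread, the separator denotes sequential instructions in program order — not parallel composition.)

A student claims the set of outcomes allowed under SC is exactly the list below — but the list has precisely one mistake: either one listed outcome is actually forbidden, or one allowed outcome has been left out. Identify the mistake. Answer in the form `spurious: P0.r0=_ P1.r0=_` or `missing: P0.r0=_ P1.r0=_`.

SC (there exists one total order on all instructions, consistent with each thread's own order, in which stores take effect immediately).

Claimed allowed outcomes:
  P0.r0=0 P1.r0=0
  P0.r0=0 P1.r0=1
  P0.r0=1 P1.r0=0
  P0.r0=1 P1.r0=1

outcome vector order: (P0.r0,P1.r0)
[SC] allowed = {0/1 1/0 1/1}
claimed∖SC = {0/0}

spurious: P0.r0=0 P1.r0=0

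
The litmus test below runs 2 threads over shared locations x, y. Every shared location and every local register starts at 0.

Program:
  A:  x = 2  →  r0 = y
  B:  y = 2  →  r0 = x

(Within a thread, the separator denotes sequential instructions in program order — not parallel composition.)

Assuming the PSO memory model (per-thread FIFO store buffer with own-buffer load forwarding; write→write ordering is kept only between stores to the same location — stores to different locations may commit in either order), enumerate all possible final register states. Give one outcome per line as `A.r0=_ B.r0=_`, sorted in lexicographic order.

outcome vector order: (A.r0,B.r0)
|PSO outcomes| = 4

A.r0=0 B.r0=0
A.r0=0 B.r0=2
A.r0=2 B.r0=0
A.r0=2 B.r0=2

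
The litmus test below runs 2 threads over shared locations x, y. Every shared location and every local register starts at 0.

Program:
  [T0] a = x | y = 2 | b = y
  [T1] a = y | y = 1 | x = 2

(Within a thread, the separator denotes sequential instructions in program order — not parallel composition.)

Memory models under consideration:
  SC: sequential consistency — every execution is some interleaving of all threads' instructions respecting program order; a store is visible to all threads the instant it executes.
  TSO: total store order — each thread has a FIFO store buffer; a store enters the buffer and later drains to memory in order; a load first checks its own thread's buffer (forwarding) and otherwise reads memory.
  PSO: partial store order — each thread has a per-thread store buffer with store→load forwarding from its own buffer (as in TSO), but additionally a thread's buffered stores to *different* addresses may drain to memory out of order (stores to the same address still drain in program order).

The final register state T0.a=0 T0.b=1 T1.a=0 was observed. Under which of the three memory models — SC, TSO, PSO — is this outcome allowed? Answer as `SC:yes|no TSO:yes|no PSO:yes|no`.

outcome vector order: (T0.a,T0.b,T1.a)
SC (5): <0 1 0> <0 1 2> <0 2 0> <0 2 2> <2 2 0>
TSO (5): <0 1 0> <0 1 2> <0 2 0> <0 2 2> <2 2 0>
PSO (6): <0 1 0> <0 1 2> <0 2 0> <0 2 2> <2 1 0> <2 2 0>
target <0 1 0> ∈ {SC,TSO,PSO}

SC:yes TSO:yes PSO:yes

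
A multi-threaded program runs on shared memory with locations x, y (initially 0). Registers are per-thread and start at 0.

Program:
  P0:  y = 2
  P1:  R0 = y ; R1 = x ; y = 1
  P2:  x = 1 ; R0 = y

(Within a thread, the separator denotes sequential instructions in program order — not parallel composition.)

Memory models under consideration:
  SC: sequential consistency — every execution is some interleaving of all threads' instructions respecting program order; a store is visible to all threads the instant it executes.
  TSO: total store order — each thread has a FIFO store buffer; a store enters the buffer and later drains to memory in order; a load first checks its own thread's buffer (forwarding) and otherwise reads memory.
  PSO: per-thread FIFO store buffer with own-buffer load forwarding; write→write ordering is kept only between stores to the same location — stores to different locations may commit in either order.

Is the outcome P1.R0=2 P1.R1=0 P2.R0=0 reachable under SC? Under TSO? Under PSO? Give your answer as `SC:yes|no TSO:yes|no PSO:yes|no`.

outcome vector order: (P1.R0,P1.R1,P2.R0)
[SC] allowed = {<0 0 0> <0 0 1> <0 0 2> <0 1 0> <0 1 1> <0 1 2> <2 0 1> <2 0 2> <2 1 0> <2 1 1> <2 1 2>}
[TSO] allowed = {<0 0 0> <0 0 1> <0 0 2> <0 1 0> <0 1 1> <0 1 2> <2 0 0> <2 0 1> <2 0 2> <2 1 0> <2 1 1> <2 1 2>}
[PSO] allowed = {<0 0 0> <0 0 1> <0 0 2> <0 1 0> <0 1 1> <0 1 2> <2 0 0> <2 0 1> <2 0 2> <2 1 0> <2 1 1> <2 1 2>}
target <2 0 0> ∈ {TSO,PSO}

SC:no TSO:yes PSO:yes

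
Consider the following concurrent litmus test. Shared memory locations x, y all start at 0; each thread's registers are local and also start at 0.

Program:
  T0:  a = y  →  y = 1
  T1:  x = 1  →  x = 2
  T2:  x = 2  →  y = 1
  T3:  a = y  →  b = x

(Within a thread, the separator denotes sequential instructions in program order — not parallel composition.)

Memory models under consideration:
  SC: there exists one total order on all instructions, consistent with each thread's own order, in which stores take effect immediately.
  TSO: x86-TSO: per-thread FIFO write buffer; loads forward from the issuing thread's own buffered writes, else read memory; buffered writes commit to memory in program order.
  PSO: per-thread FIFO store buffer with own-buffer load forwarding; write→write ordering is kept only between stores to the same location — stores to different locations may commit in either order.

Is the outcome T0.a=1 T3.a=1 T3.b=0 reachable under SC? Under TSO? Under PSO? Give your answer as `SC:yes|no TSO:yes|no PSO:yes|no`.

SC:no TSO:no PSO:yes

outcome vector order: (T0.a,T3.a,T3.b)
SC (11): <0 0 0> <0 0 1> <0 0 2> <0 1 0> <0 1 1> <0 1 2> <1 0 0> <1 0 1> <1 0 2> <1 1 1> <1 1 2>
TSO (11): <0 0 0> <0 0 1> <0 0 2> <0 1 0> <0 1 1> <0 1 2> <1 0 0> <1 0 1> <1 0 2> <1 1 1> <1 1 2>
PSO (12): <0 0 0> <0 0 1> <0 0 2> <0 1 0> <0 1 1> <0 1 2> <1 0 0> <1 0 1> <1 0 2> <1 1 0> <1 1 1> <1 1 2>
target <1 1 0> ∈ {PSO}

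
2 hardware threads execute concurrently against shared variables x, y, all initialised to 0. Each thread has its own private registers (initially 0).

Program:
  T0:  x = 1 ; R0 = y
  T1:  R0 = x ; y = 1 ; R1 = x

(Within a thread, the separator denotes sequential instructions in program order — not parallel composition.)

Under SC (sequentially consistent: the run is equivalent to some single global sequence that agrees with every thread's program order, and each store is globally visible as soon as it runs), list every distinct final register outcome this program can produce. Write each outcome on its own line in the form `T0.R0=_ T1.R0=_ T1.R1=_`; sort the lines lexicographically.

T0.R0=0 T1.R0=0 T1.R1=1
T0.R0=0 T1.R0=1 T1.R1=1
T0.R0=1 T1.R0=0 T1.R1=0
T0.R0=1 T1.R0=0 T1.R1=1
T0.R0=1 T1.R0=1 T1.R1=1

outcome vector order: (T0.R0,T1.R0,T1.R1)
|SC outcomes| = 5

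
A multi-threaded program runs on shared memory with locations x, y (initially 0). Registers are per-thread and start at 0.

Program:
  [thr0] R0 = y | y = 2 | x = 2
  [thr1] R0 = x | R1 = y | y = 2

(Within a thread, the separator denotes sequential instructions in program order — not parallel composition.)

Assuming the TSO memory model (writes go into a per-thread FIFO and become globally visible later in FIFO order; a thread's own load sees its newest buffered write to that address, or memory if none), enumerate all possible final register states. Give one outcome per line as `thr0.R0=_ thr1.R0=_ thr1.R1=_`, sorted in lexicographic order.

thr0.R0=0 thr1.R0=0 thr1.R1=0
thr0.R0=0 thr1.R0=0 thr1.R1=2
thr0.R0=0 thr1.R0=2 thr1.R1=2
thr0.R0=2 thr1.R0=0 thr1.R1=0

outcome vector order: (thr0.R0,thr1.R0,thr1.R1)
|TSO outcomes| = 4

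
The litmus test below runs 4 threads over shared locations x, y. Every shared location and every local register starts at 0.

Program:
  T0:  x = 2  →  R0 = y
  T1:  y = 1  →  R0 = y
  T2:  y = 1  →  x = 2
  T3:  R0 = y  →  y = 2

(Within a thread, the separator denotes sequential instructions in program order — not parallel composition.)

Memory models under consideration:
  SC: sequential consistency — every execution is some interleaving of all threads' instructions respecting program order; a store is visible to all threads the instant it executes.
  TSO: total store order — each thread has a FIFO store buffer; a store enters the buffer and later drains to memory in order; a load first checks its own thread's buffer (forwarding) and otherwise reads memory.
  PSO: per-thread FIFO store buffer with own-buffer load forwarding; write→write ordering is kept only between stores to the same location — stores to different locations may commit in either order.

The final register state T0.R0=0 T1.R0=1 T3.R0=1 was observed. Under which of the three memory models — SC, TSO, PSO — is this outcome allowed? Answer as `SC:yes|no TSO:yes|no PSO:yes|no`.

SC:yes TSO:yes PSO:yes

outcome vector order: (T0.R0,T1.R0,T3.R0)
[SC] allowed = {0/1/0, 0/1/1, 0/2/0, 0/2/1, 1/1/0, 1/1/1, 1/2/0, 1/2/1, 2/1/0, 2/1/1, 2/2/0, 2/2/1}
[TSO] allowed = {0/1/0, 0/1/1, 0/2/0, 0/2/1, 1/1/0, 1/1/1, 1/2/0, 1/2/1, 2/1/0, 2/1/1, 2/2/0, 2/2/1}
[PSO] allowed = {0/1/0, 0/1/1, 0/2/0, 0/2/1, 1/1/0, 1/1/1, 1/2/0, 1/2/1, 2/1/0, 2/1/1, 2/2/0, 2/2/1}
target 0/1/1 ∈ {SC,TSO,PSO}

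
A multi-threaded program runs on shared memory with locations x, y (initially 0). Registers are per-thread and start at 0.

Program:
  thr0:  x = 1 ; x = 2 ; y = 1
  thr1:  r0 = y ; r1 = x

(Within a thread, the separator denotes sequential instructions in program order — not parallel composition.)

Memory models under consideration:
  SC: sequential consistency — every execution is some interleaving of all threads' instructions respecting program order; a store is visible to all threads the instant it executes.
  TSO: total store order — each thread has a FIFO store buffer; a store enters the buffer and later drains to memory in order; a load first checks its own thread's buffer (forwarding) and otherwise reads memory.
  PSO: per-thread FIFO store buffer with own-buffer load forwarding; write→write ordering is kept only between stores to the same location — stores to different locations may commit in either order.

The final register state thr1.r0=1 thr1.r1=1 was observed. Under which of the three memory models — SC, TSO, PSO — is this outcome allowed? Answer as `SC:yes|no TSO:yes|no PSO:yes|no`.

SC:no TSO:no PSO:yes

outcome vector order: (thr1.r0,thr1.r1)
SC: 4 outcomes — {(0,0); (0,1); (0,2); (1,2)}
TSO: 4 outcomes — {(0,0); (0,1); (0,2); (1,2)}
PSO: 6 outcomes — {(0,0); (0,1); (0,2); (1,0); (1,1); (1,2)}
target (1,1) ∈ {PSO}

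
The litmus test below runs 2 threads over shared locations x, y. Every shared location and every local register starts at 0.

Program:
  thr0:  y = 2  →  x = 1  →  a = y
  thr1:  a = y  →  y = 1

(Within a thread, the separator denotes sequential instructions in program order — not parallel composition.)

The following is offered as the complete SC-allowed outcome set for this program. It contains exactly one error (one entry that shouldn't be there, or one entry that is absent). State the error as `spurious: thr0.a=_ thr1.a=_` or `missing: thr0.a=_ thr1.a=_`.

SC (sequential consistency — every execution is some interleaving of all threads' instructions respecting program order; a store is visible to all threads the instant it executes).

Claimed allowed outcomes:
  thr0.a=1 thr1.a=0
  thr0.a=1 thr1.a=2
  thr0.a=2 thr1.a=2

outcome vector order: (thr0.a,thr1.a)
SC: 4 outcomes — {<1 0> <1 2> <2 0> <2 2>}
SC∖claimed = {<2 0>}

missing: thr0.a=2 thr1.a=0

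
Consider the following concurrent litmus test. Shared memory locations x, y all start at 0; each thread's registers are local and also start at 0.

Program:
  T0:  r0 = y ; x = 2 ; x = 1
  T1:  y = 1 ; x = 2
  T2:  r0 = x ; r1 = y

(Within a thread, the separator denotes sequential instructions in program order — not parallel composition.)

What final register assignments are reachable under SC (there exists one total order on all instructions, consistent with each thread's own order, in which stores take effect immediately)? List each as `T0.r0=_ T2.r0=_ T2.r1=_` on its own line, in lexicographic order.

outcome vector order: (T0.r0,T2.r0,T2.r1)
|SC outcomes| = 10

T0.r0=0 T2.r0=0 T2.r1=0
T0.r0=0 T2.r0=0 T2.r1=1
T0.r0=0 T2.r0=1 T2.r1=0
T0.r0=0 T2.r0=1 T2.r1=1
T0.r0=0 T2.r0=2 T2.r1=0
T0.r0=0 T2.r0=2 T2.r1=1
T0.r0=1 T2.r0=0 T2.r1=0
T0.r0=1 T2.r0=0 T2.r1=1
T0.r0=1 T2.r0=1 T2.r1=1
T0.r0=1 T2.r0=2 T2.r1=1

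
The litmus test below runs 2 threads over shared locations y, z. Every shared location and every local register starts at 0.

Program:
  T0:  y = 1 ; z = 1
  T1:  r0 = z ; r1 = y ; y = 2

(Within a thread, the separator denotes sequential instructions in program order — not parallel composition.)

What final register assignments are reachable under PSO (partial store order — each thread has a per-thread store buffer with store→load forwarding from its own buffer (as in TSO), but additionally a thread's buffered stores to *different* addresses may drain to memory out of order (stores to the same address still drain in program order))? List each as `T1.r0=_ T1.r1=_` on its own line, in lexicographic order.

T1.r0=0 T1.r1=0
T1.r0=0 T1.r1=1
T1.r0=1 T1.r1=0
T1.r0=1 T1.r1=1

outcome vector order: (T1.r0,T1.r1)
|PSO outcomes| = 4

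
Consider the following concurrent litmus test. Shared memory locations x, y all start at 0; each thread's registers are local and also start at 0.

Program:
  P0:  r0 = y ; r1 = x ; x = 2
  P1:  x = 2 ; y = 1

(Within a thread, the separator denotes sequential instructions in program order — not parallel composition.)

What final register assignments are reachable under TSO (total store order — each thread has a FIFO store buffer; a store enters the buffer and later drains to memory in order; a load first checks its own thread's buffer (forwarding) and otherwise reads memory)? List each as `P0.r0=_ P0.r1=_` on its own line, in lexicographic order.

outcome vector order: (P0.r0,P0.r1)
|TSO outcomes| = 3

P0.r0=0 P0.r1=0
P0.r0=0 P0.r1=2
P0.r0=1 P0.r1=2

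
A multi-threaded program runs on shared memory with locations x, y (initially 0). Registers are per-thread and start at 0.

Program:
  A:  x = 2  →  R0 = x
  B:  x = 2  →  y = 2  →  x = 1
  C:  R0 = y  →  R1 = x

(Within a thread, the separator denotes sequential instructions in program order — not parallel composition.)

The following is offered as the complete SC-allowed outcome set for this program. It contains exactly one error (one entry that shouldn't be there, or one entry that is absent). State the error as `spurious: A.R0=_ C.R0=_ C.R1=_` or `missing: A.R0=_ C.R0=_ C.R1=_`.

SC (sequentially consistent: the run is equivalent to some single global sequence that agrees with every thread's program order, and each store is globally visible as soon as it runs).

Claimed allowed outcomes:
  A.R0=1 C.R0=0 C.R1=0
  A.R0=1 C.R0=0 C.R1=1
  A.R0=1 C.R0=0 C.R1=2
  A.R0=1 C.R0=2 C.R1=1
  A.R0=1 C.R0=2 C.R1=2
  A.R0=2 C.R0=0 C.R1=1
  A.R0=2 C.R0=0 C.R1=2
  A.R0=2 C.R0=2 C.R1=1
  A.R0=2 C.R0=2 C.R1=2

missing: A.R0=2 C.R0=0 C.R1=0

outcome vector order: (A.R0,C.R0,C.R1)
under SC → <1 0 0>; <1 0 1>; <1 0 2>; <1 2 1>; <1 2 2>; <2 0 0>; <2 0 1>; <2 0 2>; <2 2 1>; <2 2 2>
SC∖claimed = {<2 0 0>}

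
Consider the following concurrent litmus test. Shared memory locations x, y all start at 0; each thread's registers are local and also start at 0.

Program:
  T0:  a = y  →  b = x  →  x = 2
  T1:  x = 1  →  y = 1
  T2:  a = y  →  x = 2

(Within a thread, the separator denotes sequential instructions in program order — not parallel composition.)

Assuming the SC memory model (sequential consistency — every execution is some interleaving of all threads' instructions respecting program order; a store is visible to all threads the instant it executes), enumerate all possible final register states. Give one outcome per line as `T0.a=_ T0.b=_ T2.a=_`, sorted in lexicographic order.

T0.a=0 T0.b=0 T2.a=0
T0.a=0 T0.b=0 T2.a=1
T0.a=0 T0.b=1 T2.a=0
T0.a=0 T0.b=1 T2.a=1
T0.a=0 T0.b=2 T2.a=0
T0.a=0 T0.b=2 T2.a=1
T0.a=1 T0.b=1 T2.a=0
T0.a=1 T0.b=1 T2.a=1
T0.a=1 T0.b=2 T2.a=0
T0.a=1 T0.b=2 T2.a=1

outcome vector order: (T0.a,T0.b,T2.a)
|SC outcomes| = 10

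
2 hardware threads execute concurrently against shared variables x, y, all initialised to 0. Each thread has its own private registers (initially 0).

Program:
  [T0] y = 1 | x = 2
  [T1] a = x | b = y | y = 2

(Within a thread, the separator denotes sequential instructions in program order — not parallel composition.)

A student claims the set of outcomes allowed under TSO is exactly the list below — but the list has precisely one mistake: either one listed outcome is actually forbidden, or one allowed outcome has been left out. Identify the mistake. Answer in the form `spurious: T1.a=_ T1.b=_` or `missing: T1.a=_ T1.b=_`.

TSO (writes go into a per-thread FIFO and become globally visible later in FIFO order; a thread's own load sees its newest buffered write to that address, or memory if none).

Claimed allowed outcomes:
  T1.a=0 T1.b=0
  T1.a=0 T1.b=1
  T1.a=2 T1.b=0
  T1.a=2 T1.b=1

spurious: T1.a=2 T1.b=0

outcome vector order: (T1.a,T1.b)
TSO (3): (0,0); (0,1); (2,1)
claimed∖TSO = {(2,0)}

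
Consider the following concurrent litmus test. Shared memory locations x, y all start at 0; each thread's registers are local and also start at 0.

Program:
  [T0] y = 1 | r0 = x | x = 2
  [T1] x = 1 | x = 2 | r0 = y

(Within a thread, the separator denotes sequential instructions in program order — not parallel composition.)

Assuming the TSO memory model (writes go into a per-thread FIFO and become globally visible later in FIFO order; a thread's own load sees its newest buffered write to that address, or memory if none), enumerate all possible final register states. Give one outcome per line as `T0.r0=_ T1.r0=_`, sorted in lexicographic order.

T0.r0=0 T1.r0=0
T0.r0=0 T1.r0=1
T0.r0=1 T1.r0=0
T0.r0=1 T1.r0=1
T0.r0=2 T1.r0=0
T0.r0=2 T1.r0=1

outcome vector order: (T0.r0,T1.r0)
|TSO outcomes| = 6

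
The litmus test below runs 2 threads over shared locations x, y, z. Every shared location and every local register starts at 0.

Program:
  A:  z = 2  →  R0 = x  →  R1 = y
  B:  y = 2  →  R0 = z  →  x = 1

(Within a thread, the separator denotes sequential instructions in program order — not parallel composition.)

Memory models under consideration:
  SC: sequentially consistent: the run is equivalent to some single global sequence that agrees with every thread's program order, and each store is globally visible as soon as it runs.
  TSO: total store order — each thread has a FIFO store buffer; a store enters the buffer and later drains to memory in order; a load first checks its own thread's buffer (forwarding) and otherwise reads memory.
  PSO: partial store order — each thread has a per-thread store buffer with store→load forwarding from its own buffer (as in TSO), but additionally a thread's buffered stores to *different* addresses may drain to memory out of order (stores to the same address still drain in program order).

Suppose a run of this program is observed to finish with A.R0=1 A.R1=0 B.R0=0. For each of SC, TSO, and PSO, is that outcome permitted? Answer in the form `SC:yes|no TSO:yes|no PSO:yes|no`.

SC:no TSO:no PSO:yes

outcome vector order: (A.R0,A.R1,B.R0)
SC (5): (0,0,2) (0,2,0) (0,2,2) (1,2,0) (1,2,2)
TSO (6): (0,0,0) (0,0,2) (0,2,0) (0,2,2) (1,2,0) (1,2,2)
PSO (8): (0,0,0) (0,0,2) (0,2,0) (0,2,2) (1,0,0) (1,0,2) (1,2,0) (1,2,2)
target (1,0,0) ∈ {PSO}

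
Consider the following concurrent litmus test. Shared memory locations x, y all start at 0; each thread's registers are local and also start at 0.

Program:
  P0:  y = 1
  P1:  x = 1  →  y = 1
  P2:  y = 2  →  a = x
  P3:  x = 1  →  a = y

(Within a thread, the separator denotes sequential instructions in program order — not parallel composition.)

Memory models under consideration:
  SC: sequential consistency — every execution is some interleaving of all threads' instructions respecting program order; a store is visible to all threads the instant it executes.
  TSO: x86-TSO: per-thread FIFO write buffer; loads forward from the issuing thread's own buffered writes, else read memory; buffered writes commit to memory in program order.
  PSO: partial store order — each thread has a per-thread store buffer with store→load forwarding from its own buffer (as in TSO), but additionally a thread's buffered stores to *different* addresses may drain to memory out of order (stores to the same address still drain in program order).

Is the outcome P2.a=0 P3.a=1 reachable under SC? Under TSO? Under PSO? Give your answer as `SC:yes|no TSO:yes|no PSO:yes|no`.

SC:yes TSO:yes PSO:yes

outcome vector order: (P2.a,P3.a)
SC (5): 01, 02, 10, 11, 12
TSO (6): 00, 01, 02, 10, 11, 12
PSO (6): 00, 01, 02, 10, 11, 12
target 01 ∈ {SC,TSO,PSO}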